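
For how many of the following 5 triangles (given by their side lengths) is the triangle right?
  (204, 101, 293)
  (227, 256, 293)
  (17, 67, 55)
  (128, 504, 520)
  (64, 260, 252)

(204,101,293): 101²+204² = 51817 < 85849 = 293² → obtuse
(227,256,293): 227²+256² = 117065 > 85849 = 293² → acute
(17,67,55): 17²+55² = 3314 < 4489 = 67² → obtuse
(128,504,520): 128²+504² = 270400 = 520² → right
(64,260,252): 64²+252² = 67600 = 260² → right
2 of the 5 are right.

2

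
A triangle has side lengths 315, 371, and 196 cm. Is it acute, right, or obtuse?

right

Compare the square of the longest side to the sum of squares of the other two: 196² + 315² = 137641 = 371².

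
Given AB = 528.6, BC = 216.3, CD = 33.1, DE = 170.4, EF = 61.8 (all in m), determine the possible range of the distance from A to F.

The maximum is all hops collinear in one direction: 528.6 + 216.3 + 33.1 + 170.4 + 61.8 = 1010.2.
The longest hop is 528.6; the others sum to 481.6. Folding the others back against it leaves at least 528.6 − 481.6 = 47.0.

47.0 ≤ AF ≤ 1010.2 m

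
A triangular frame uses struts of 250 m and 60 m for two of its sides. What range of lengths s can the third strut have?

By the triangle inequality, s must be less than 250 + 60 = 310 and greater than |250 − 60| = 190.

190 < s < 310 (m)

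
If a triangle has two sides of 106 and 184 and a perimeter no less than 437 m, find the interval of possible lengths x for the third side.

Triangle inequality alone gives 78 < x < 290.
The perimeter condition gives x ≥ 437 − 106 − 184 = 147.
Intersecting the two: 147 ≤ x < 290.

147 ≤ x < 290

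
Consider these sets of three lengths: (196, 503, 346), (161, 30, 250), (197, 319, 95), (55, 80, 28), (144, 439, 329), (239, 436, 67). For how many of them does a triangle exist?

(196,346,503): 196+346 > 503 → valid
(30,161,250): 30+161 ≤ 250 → not valid
(95,197,319): 95+197 ≤ 319 → not valid
(28,55,80): 28+55 > 80 → valid
(144,329,439): 144+329 > 439 → valid
(67,239,436): 67+239 ≤ 436 → not valid
3 of the 6 triples form a triangle.

3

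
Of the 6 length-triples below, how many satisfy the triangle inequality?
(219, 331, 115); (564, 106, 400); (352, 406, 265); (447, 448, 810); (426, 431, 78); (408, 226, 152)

(115,219,331): 115+219 > 331 → valid
(106,400,564): 106+400 ≤ 564 → not valid
(265,352,406): 265+352 > 406 → valid
(447,448,810): 447+448 > 810 → valid
(78,426,431): 78+426 > 431 → valid
(152,226,408): 152+226 ≤ 408 → not valid
4 of the 6 triples form a triangle.

4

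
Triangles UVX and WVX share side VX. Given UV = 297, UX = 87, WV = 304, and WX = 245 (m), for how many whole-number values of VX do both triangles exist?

173

From triangle UVX: 210 < VX < 384.
From triangle WVX: 59 < VX < 549.
Intersection: 210 < VX < 384, so integers 211 through 383: 173 values.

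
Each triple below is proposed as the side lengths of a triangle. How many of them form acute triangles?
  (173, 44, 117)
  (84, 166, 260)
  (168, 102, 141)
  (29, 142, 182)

(173,44,117): 44+117 ≤ 173, not a triangle
(84,166,260): 84+166 ≤ 260, not a triangle
(168,102,141): 102²+141² = 30285 > 28224 = 168² → acute
(29,142,182): 29+142 ≤ 182, not a triangle
1 of the 4 is acute.

1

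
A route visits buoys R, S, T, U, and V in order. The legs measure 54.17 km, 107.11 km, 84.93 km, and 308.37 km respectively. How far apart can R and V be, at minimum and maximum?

The maximum is all hops collinear in one direction: 54.17 + 107.11 + 84.93 + 308.37 = 554.58.
The longest hop is 308.37; the others sum to 246.21. Folding the others back against it leaves at least 308.37 − 246.21 = 62.16.

62.16 ≤ RV ≤ 554.58 km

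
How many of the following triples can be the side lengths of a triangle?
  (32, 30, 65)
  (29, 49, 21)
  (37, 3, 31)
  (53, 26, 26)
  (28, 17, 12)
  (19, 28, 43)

3

(30,32,65): 30+32 ≤ 65 → not valid
(21,29,49): 21+29 > 49 → valid
(3,31,37): 3+31 ≤ 37 → not valid
(26,26,53): 26+26 ≤ 53 → not valid
(12,17,28): 12+17 > 28 → valid
(19,28,43): 19+28 > 43 → valid
3 of the 6 triples form a triangle.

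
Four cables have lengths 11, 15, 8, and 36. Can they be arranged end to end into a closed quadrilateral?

No

For a quadrilateral, each side must be shorter than the sum of the others.
Here the longest side is 36, but the remaining 3 sides sum to only 34.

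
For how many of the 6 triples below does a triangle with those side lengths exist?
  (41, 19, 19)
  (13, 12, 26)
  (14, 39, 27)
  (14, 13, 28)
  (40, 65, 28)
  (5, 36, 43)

(19,19,41): 19+19 ≤ 41 → not valid
(12,13,26): 12+13 ≤ 26 → not valid
(14,27,39): 14+27 > 39 → valid
(13,14,28): 13+14 ≤ 28 → not valid
(28,40,65): 28+40 > 65 → valid
(5,36,43): 5+36 ≤ 43 → not valid
2 of the 6 triples form a triangle.

2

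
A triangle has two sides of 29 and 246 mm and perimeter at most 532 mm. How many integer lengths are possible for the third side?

Triangle inequality: 217 < x < 275. Perimeter ≤ 532 gives x ≤ 532 − 29 − 246 = 257.
So 217 < x ≤ 257; integers 218 through 257: 40 values.

40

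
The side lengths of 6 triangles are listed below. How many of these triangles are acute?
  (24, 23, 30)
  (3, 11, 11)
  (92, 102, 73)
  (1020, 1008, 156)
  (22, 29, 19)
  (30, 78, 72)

4

(24,23,30): 23²+24² = 1105 > 900 = 30² → acute
(3,11,11): 3²+11² = 130 > 121 = 11² → acute
(92,102,73): 73²+92² = 13793 > 10404 = 102² → acute
(1020,1008,156): 156²+1008² = 1040400 = 1020² → right
(22,29,19): 19²+22² = 845 > 841 = 29² → acute
(30,78,72): 30²+72² = 6084 = 78² → right
4 of the 6 are acute.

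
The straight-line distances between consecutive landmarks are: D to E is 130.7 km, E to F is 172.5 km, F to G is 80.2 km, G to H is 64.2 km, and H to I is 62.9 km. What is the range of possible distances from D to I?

0 ≤ DI ≤ 510.5 km

The maximum is all hops collinear in one direction: 130.7 + 172.5 + 80.2 + 64.2 + 62.9 = 510.5.
The longest hop is 172.5; the others sum to 338.0. Since 172.5 ≤ 338.0, the path can fold back on itself completely, so the minimum distance is 0.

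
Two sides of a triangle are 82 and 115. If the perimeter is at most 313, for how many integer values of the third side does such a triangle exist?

Triangle inequality: 33 < x < 197. Perimeter ≤ 313 gives x ≤ 313 − 82 − 115 = 116.
So 33 < x ≤ 116; integers 34 through 116: 83 values.

83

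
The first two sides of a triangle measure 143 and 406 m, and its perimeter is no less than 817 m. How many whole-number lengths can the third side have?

Triangle inequality: 263 < x < 549. Perimeter ≥ 817 gives x ≥ 817 − 143 − 406 = 268.
So 268 ≤ x < 549; integers 268 through 548: 281 values.

281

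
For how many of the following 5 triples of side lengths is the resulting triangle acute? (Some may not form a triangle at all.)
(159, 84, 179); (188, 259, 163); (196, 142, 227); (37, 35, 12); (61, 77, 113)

2

(159,84,179): 84²+159² = 32337 > 32041 = 179² → acute
(188,259,163): 163²+188² = 61913 < 67081 = 259² → obtuse
(196,142,227): 142²+196² = 58580 > 51529 = 227² → acute
(37,35,12): 12²+35² = 1369 = 37² → right
(61,77,113): 61²+77² = 9650 < 12769 = 113² → obtuse
2 of the 5 are acute.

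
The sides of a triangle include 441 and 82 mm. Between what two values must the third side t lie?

By the triangle inequality, t must be less than 441 + 82 = 523 and greater than |441 − 82| = 359.

359 < t < 523 (mm)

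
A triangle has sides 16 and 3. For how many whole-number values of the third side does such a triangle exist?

5

The third side lies in the open interval (13, 19).
Integers from 14 to 18 inclusive: 18 − 14 + 1 = 5.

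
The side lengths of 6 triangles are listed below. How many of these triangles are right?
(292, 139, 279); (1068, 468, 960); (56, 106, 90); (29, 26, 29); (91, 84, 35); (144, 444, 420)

4

(292,139,279): 139²+279² = 97162 > 85264 = 292² → acute
(1068,468,960): 468²+960² = 1140624 = 1068² → right
(56,106,90): 56²+90² = 11236 = 106² → right
(29,26,29): 26²+29² = 1517 > 841 = 29² → acute
(91,84,35): 35²+84² = 8281 = 91² → right
(144,444,420): 144²+420² = 197136 = 444² → right
4 of the 6 are right.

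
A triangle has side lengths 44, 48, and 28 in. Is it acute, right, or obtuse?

Compare the square of the longest side to the sum of squares of the other two: 28² + 44² = 2720 > 2304 = 48².

acute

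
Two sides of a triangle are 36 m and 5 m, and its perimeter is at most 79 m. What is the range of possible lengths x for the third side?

Triangle inequality alone gives 31 < x < 41.
The perimeter condition gives x ≤ 79 − 36 − 5 = 38.
Intersecting the two: 31 < x ≤ 38.

31 < x ≤ 38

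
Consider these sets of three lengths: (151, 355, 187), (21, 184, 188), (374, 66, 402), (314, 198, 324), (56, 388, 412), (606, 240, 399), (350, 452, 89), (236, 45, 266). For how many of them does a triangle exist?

6

(151,187,355): 151+187 ≤ 355 → not valid
(21,184,188): 21+184 > 188 → valid
(66,374,402): 66+374 > 402 → valid
(198,314,324): 198+314 > 324 → valid
(56,388,412): 56+388 > 412 → valid
(240,399,606): 240+399 > 606 → valid
(89,350,452): 89+350 ≤ 452 → not valid
(45,236,266): 45+236 > 266 → valid
6 of the 8 triples form a triangle.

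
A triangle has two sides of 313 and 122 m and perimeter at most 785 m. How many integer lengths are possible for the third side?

Triangle inequality: 191 < x < 435. Perimeter ≤ 785 gives x ≤ 785 − 313 − 122 = 350.
So 191 < x ≤ 350; integers 192 through 350: 159 values.

159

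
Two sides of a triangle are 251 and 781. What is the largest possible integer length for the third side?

1031

The third side must be strictly less than 251 + 781 = 1032.
The largest integer below 1032 is 1031.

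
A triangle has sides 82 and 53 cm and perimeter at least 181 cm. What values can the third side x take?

Triangle inequality alone gives 29 < x < 135.
The perimeter condition gives x ≥ 181 − 82 − 53 = 46.
Intersecting the two: 46 ≤ x < 135.

46 ≤ x < 135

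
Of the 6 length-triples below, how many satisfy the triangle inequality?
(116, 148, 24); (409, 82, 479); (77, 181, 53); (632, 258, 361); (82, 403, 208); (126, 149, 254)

2

(24,116,148): 24+116 ≤ 148 → not valid
(82,409,479): 82+409 > 479 → valid
(53,77,181): 53+77 ≤ 181 → not valid
(258,361,632): 258+361 ≤ 632 → not valid
(82,208,403): 82+208 ≤ 403 → not valid
(126,149,254): 126+149 > 254 → valid
2 of the 6 triples form a triangle.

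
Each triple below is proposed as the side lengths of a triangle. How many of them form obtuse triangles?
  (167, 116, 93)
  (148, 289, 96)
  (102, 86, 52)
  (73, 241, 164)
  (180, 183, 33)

2

(167,116,93): 93²+116² = 22105 < 27889 = 167² → obtuse
(148,289,96): 96+148 ≤ 289, not a triangle
(102,86,52): 52²+86² = 10100 < 10404 = 102² → obtuse
(73,241,164): 73+164 ≤ 241, not a triangle
(180,183,33): 33²+180² = 33489 = 183² → right
2 of the 5 are obtuse.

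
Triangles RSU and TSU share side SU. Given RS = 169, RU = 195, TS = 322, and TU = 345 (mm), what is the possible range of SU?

From triangle RSU: |169 − 195| < SU < 169 + 195, i.e. 26 < SU < 364.
From triangle TSU: 23 < SU < 667.
Both must hold, so SU lies in the intersection.

26 < SU < 364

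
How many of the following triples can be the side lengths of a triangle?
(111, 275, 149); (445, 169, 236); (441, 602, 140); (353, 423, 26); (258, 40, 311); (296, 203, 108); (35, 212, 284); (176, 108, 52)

1

(111,149,275): 111+149 ≤ 275 → not valid
(169,236,445): 169+236 ≤ 445 → not valid
(140,441,602): 140+441 ≤ 602 → not valid
(26,353,423): 26+353 ≤ 423 → not valid
(40,258,311): 40+258 ≤ 311 → not valid
(108,203,296): 108+203 > 296 → valid
(35,212,284): 35+212 ≤ 284 → not valid
(52,108,176): 52+108 ≤ 176 → not valid
1 of the 8 triples forms a triangle.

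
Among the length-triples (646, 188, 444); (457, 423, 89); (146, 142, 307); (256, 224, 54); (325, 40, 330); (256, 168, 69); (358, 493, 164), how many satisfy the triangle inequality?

(188,444,646): 188+444 ≤ 646 → not valid
(89,423,457): 89+423 > 457 → valid
(142,146,307): 142+146 ≤ 307 → not valid
(54,224,256): 54+224 > 256 → valid
(40,325,330): 40+325 > 330 → valid
(69,168,256): 69+168 ≤ 256 → not valid
(164,358,493): 164+358 > 493 → valid
4 of the 7 triples form a triangle.

4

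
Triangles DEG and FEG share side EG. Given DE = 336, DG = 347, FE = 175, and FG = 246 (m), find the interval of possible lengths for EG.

71 < EG < 421

From triangle DEG: |336 − 347| < EG < 336 + 347, i.e. 11 < EG < 683.
From triangle FEG: 71 < EG < 421.
Both must hold, so EG lies in the intersection.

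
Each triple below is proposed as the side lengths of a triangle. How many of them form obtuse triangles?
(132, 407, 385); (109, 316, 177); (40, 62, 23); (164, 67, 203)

(132,407,385): 132²+385² = 165649 = 407² → right
(109,316,177): 109+177 ≤ 316, not a triangle
(40,62,23): 23²+40² = 2129 < 3844 = 62² → obtuse
(164,67,203): 67²+164² = 31385 < 41209 = 203² → obtuse
2 of the 4 are obtuse.

2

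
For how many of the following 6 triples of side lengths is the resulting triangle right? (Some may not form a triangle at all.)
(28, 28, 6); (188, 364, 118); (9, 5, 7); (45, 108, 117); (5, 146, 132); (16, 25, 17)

(28,28,6): 6²+28² = 820 > 784 = 28² → acute
(188,364,118): 118+188 ≤ 364, not a triangle
(9,5,7): 5²+7² = 74 < 81 = 9² → obtuse
(45,108,117): 45²+108² = 13689 = 117² → right
(5,146,132): 5+132 ≤ 146, not a triangle
(16,25,17): 16²+17² = 545 < 625 = 25² → obtuse
1 of the 6 is right.

1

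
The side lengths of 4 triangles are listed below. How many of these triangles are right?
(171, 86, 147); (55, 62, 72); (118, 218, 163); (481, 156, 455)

(171,86,147): 86²+147² = 29005 < 29241 = 171² → obtuse
(55,62,72): 55²+62² = 6869 > 5184 = 72² → acute
(118,218,163): 118²+163² = 40493 < 47524 = 218² → obtuse
(481,156,455): 156²+455² = 231361 = 481² → right
1 of the 4 is right.

1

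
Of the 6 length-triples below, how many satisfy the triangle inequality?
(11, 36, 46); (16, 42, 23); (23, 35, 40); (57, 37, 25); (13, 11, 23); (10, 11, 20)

5

(11,36,46): 11+36 > 46 → valid
(16,23,42): 16+23 ≤ 42 → not valid
(23,35,40): 23+35 > 40 → valid
(25,37,57): 25+37 > 57 → valid
(11,13,23): 11+13 > 23 → valid
(10,11,20): 10+11 > 20 → valid
5 of the 6 triples form a triangle.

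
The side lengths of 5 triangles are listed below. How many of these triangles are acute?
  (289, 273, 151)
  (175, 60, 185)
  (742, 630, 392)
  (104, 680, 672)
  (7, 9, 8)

2

(289,273,151): 151²+273² = 97330 > 83521 = 289² → acute
(175,60,185): 60²+175² = 34225 = 185² → right
(742,630,392): 392²+630² = 550564 = 742² → right
(104,680,672): 104²+672² = 462400 = 680² → right
(7,9,8): 7²+8² = 113 > 81 = 9² → acute
2 of the 5 are acute.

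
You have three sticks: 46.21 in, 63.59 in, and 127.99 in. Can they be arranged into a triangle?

No

The longest side is 127.99, but the other two sum to only 109.80.
109.80 < 127.99, so the triangle inequality fails.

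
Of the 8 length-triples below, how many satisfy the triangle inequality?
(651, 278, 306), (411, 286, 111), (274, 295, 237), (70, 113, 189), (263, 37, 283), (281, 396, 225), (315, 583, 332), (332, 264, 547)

5

(278,306,651): 278+306 ≤ 651 → not valid
(111,286,411): 111+286 ≤ 411 → not valid
(237,274,295): 237+274 > 295 → valid
(70,113,189): 70+113 ≤ 189 → not valid
(37,263,283): 37+263 > 283 → valid
(225,281,396): 225+281 > 396 → valid
(315,332,583): 315+332 > 583 → valid
(264,332,547): 264+332 > 547 → valid
5 of the 8 triples form a triangle.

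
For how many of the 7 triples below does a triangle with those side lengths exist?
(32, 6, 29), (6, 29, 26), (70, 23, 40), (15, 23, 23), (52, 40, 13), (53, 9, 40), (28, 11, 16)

4

(6,29,32): 6+29 > 32 → valid
(6,26,29): 6+26 > 29 → valid
(23,40,70): 23+40 ≤ 70 → not valid
(15,23,23): 15+23 > 23 → valid
(13,40,52): 13+40 > 52 → valid
(9,40,53): 9+40 ≤ 53 → not valid
(11,16,28): 11+16 ≤ 28 → not valid
4 of the 7 triples form a triangle.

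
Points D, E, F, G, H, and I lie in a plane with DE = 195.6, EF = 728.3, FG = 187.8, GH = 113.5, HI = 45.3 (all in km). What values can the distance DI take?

The maximum is all hops collinear in one direction: 195.6 + 728.3 + 187.8 + 113.5 + 45.3 = 1270.5.
The longest hop is 728.3; the others sum to 542.2. Folding the others back against it leaves at least 728.3 − 542.2 = 186.1.

186.1 ≤ DI ≤ 1270.5 km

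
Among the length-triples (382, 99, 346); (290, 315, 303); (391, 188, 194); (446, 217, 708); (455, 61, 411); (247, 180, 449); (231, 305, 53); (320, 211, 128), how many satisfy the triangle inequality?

4

(99,346,382): 99+346 > 382 → valid
(290,303,315): 290+303 > 315 → valid
(188,194,391): 188+194 ≤ 391 → not valid
(217,446,708): 217+446 ≤ 708 → not valid
(61,411,455): 61+411 > 455 → valid
(180,247,449): 180+247 ≤ 449 → not valid
(53,231,305): 53+231 ≤ 305 → not valid
(128,211,320): 128+211 > 320 → valid
4 of the 8 triples form a triangle.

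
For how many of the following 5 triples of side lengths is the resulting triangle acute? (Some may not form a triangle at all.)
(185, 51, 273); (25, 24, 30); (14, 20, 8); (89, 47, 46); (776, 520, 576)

(185,51,273): 51+185 ≤ 273, not a triangle
(25,24,30): 24²+25² = 1201 > 900 = 30² → acute
(14,20,8): 8²+14² = 260 < 400 = 20² → obtuse
(89,47,46): 46²+47² = 4325 < 7921 = 89² → obtuse
(776,520,576): 520²+576² = 602176 = 776² → right
1 of the 5 is acute.

1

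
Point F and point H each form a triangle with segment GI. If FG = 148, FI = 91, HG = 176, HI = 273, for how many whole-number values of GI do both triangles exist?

141

From triangle FGI: 57 < GI < 239.
From triangle HGI: 97 < GI < 449.
Intersection: 97 < GI < 239, so integers 98 through 238: 141 values.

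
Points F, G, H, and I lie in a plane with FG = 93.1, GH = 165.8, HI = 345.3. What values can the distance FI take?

86.4 ≤ FI ≤ 604.2

The maximum is all hops collinear in one direction: 93.1 + 165.8 + 345.3 = 604.2.
The longest hop is 345.3; the others sum to 258.9. Folding the others back against it leaves at least 345.3 − 258.9 = 86.4.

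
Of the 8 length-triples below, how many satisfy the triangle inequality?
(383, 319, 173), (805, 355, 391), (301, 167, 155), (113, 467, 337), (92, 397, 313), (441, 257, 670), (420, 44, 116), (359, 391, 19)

4

(173,319,383): 173+319 > 383 → valid
(355,391,805): 355+391 ≤ 805 → not valid
(155,167,301): 155+167 > 301 → valid
(113,337,467): 113+337 ≤ 467 → not valid
(92,313,397): 92+313 > 397 → valid
(257,441,670): 257+441 > 670 → valid
(44,116,420): 44+116 ≤ 420 → not valid
(19,359,391): 19+359 ≤ 391 → not valid
4 of the 8 triples form a triangle.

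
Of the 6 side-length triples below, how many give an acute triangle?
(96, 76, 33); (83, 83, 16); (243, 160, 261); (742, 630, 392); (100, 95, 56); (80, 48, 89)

4

(96,76,33): 33²+76² = 6865 < 9216 = 96² → obtuse
(83,83,16): 16²+83² = 7145 > 6889 = 83² → acute
(243,160,261): 160²+243² = 84649 > 68121 = 261² → acute
(742,630,392): 392²+630² = 550564 = 742² → right
(100,95,56): 56²+95² = 12161 > 10000 = 100² → acute
(80,48,89): 48²+80² = 8704 > 7921 = 89² → acute
4 of the 6 are acute.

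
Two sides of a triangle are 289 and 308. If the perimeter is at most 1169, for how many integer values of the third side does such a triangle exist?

553

Triangle inequality: 19 < x < 597. Perimeter ≤ 1169 gives x ≤ 1169 − 289 − 308 = 572.
So 19 < x ≤ 572; integers 20 through 572: 553 values.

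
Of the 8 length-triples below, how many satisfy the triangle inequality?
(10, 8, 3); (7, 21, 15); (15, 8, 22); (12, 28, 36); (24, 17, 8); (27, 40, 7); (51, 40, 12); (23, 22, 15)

(3,8,10): 3+8 > 10 → valid
(7,15,21): 7+15 > 21 → valid
(8,15,22): 8+15 > 22 → valid
(12,28,36): 12+28 > 36 → valid
(8,17,24): 8+17 > 24 → valid
(7,27,40): 7+27 ≤ 40 → not valid
(12,40,51): 12+40 > 51 → valid
(15,22,23): 15+22 > 23 → valid
7 of the 8 triples form a triangle.

7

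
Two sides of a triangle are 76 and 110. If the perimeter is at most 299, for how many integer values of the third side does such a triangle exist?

Triangle inequality: 34 < x < 186. Perimeter ≤ 299 gives x ≤ 299 − 76 − 110 = 113.
So 34 < x ≤ 113; integers 35 through 113: 79 values.

79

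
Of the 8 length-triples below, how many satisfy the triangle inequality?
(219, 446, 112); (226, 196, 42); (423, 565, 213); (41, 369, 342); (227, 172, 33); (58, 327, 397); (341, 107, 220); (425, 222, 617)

(112,219,446): 112+219 ≤ 446 → not valid
(42,196,226): 42+196 > 226 → valid
(213,423,565): 213+423 > 565 → valid
(41,342,369): 41+342 > 369 → valid
(33,172,227): 33+172 ≤ 227 → not valid
(58,327,397): 58+327 ≤ 397 → not valid
(107,220,341): 107+220 ≤ 341 → not valid
(222,425,617): 222+425 > 617 → valid
4 of the 8 triples form a triangle.

4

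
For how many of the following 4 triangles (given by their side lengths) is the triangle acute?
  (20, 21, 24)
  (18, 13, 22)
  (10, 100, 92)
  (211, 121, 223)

3

(20,21,24): 20²+21² = 841 > 576 = 24² → acute
(18,13,22): 13²+18² = 493 > 484 = 22² → acute
(10,100,92): 10²+92² = 8564 < 10000 = 100² → obtuse
(211,121,223): 121²+211² = 59162 > 49729 = 223² → acute
3 of the 4 are acute.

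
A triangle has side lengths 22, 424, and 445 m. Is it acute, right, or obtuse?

Compare the square of the longest side to the sum of squares of the other two: 22² + 424² = 180260 < 198025 = 445².

obtuse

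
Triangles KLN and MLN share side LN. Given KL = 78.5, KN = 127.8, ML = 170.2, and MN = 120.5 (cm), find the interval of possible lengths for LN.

From triangle KLN: |78.5 − 127.8| < LN < 78.5 + 127.8, i.e. 49.3 < LN < 206.3.
From triangle MLN: 49.7 < LN < 290.7.
Both must hold, so LN lies in the intersection.

49.7 < LN < 206.3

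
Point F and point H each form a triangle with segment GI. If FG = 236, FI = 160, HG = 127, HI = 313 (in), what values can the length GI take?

186 < GI < 396

From triangle FGI: |236 − 160| < GI < 236 + 160, i.e. 76 < GI < 396.
From triangle HGI: 186 < GI < 440.
Both must hold, so GI lies in the intersection.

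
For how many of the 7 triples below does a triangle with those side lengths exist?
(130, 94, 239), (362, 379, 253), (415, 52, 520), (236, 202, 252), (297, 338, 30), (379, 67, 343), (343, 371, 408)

(94,130,239): 94+130 ≤ 239 → not valid
(253,362,379): 253+362 > 379 → valid
(52,415,520): 52+415 ≤ 520 → not valid
(202,236,252): 202+236 > 252 → valid
(30,297,338): 30+297 ≤ 338 → not valid
(67,343,379): 67+343 > 379 → valid
(343,371,408): 343+371 > 408 → valid
4 of the 7 triples form a triangle.

4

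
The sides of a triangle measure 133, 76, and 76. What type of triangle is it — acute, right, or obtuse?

obtuse

Compare the square of the longest side to the sum of squares of the other two: 76² + 76² = 11552 < 17689 = 133².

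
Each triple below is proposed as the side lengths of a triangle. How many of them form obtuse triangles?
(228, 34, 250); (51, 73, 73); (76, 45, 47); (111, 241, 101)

2

(228,34,250): 34²+228² = 53140 < 62500 = 250² → obtuse
(51,73,73): 51²+73² = 7930 > 5329 = 73² → acute
(76,45,47): 45²+47² = 4234 < 5776 = 76² → obtuse
(111,241,101): 101+111 ≤ 241, not a triangle
2 of the 4 are obtuse.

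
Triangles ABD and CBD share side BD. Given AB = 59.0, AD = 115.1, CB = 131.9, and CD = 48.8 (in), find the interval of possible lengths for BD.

From triangle ABD: |59.0 − 115.1| < BD < 59.0 + 115.1, i.e. 56.1 < BD < 174.1.
From triangle CBD: 83.1 < BD < 180.7.
Both must hold, so BD lies in the intersection.

83.1 < BD < 174.1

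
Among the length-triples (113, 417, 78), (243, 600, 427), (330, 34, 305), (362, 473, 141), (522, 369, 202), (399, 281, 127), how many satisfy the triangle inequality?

5

(78,113,417): 78+113 ≤ 417 → not valid
(243,427,600): 243+427 > 600 → valid
(34,305,330): 34+305 > 330 → valid
(141,362,473): 141+362 > 473 → valid
(202,369,522): 202+369 > 522 → valid
(127,281,399): 127+281 > 399 → valid
5 of the 6 triples form a triangle.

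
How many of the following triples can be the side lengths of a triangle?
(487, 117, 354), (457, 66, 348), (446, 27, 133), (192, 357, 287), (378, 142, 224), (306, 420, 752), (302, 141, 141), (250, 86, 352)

1

(117,354,487): 117+354 ≤ 487 → not valid
(66,348,457): 66+348 ≤ 457 → not valid
(27,133,446): 27+133 ≤ 446 → not valid
(192,287,357): 192+287 > 357 → valid
(142,224,378): 142+224 ≤ 378 → not valid
(306,420,752): 306+420 ≤ 752 → not valid
(141,141,302): 141+141 ≤ 302 → not valid
(86,250,352): 86+250 ≤ 352 → not valid
1 of the 8 triples forms a triangle.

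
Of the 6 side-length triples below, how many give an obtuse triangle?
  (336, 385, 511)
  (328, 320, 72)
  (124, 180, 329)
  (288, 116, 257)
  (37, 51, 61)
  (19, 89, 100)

(336,385,511): 336²+385² = 261121 = 511² → right
(328,320,72): 72²+320² = 107584 = 328² → right
(124,180,329): 124+180 ≤ 329, not a triangle
(288,116,257): 116²+257² = 79505 < 82944 = 288² → obtuse
(37,51,61): 37²+51² = 3970 > 3721 = 61² → acute
(19,89,100): 19²+89² = 8282 < 10000 = 100² → obtuse
2 of the 6 are obtuse.

2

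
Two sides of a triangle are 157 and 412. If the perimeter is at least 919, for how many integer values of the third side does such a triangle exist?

219

Triangle inequality: 255 < x < 569. Perimeter ≥ 919 gives x ≥ 919 − 157 − 412 = 350.
So 350 ≤ x < 569; integers 350 through 568: 219 values.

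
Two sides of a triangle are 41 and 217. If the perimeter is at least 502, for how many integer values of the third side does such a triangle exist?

14

Triangle inequality: 176 < x < 258. Perimeter ≥ 502 gives x ≥ 502 − 41 − 217 = 244.
So 244 ≤ x < 258; integers 244 through 257: 14 values.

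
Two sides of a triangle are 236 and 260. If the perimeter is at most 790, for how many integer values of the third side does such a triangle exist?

270

Triangle inequality: 24 < x < 496. Perimeter ≤ 790 gives x ≤ 790 − 236 − 260 = 294.
So 24 < x ≤ 294; integers 25 through 294: 270 values.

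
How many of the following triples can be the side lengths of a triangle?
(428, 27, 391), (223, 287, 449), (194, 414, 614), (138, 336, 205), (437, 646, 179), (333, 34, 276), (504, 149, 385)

(27,391,428): 27+391 ≤ 428 → not valid
(223,287,449): 223+287 > 449 → valid
(194,414,614): 194+414 ≤ 614 → not valid
(138,205,336): 138+205 > 336 → valid
(179,437,646): 179+437 ≤ 646 → not valid
(34,276,333): 34+276 ≤ 333 → not valid
(149,385,504): 149+385 > 504 → valid
3 of the 7 triples form a triangle.

3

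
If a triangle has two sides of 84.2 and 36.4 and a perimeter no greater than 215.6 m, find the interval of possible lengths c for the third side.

47.8 < c ≤ 95.0 m

Triangle inequality alone gives 47.8 < c < 120.6.
The perimeter condition gives c ≤ 215.6 − 84.2 − 36.4 = 95.0.
Intersecting the two: 47.8 < c ≤ 95.0.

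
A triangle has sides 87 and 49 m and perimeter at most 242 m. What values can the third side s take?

Triangle inequality alone gives 38 < s < 136.
The perimeter condition gives s ≤ 242 − 87 − 49 = 106.
Intersecting the two: 38 < s ≤ 106.

38 < s ≤ 106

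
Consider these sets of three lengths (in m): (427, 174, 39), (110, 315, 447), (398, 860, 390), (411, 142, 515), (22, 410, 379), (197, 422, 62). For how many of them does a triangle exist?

(39,174,427): 39+174 ≤ 427 → not valid
(110,315,447): 110+315 ≤ 447 → not valid
(390,398,860): 390+398 ≤ 860 → not valid
(142,411,515): 142+411 > 515 → valid
(22,379,410): 22+379 ≤ 410 → not valid
(62,197,422): 62+197 ≤ 422 → not valid
1 of the 6 triples forms a triangle.

1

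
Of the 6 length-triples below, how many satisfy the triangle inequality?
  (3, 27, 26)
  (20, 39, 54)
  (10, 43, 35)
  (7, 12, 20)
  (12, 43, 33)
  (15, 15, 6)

5

(3,26,27): 3+26 > 27 → valid
(20,39,54): 20+39 > 54 → valid
(10,35,43): 10+35 > 43 → valid
(7,12,20): 7+12 ≤ 20 → not valid
(12,33,43): 12+33 > 43 → valid
(6,15,15): 6+15 > 15 → valid
5 of the 6 triples form a triangle.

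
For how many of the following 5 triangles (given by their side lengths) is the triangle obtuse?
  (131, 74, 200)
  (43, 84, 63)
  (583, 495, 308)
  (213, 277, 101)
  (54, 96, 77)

4

(131,74,200): 74²+131² = 22637 < 40000 = 200² → obtuse
(43,84,63): 43²+63² = 5818 < 7056 = 84² → obtuse
(583,495,308): 308²+495² = 339889 = 583² → right
(213,277,101): 101²+213² = 55570 < 76729 = 277² → obtuse
(54,96,77): 54²+77² = 8845 < 9216 = 96² → obtuse
4 of the 5 are obtuse.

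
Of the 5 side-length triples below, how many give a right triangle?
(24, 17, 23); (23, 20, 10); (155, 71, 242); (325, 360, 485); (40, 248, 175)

(24,17,23): 17²+23² = 818 > 576 = 24² → acute
(23,20,10): 10²+20² = 500 < 529 = 23² → obtuse
(155,71,242): 71+155 ≤ 242, not a triangle
(325,360,485): 325²+360² = 235225 = 485² → right
(40,248,175): 40+175 ≤ 248, not a triangle
1 of the 5 is right.

1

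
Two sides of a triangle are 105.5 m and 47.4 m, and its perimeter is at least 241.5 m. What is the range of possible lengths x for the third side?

88.6 ≤ x < 152.9

Triangle inequality alone gives 58.1 < x < 152.9.
The perimeter condition gives x ≥ 241.5 − 105.5 − 47.4 = 88.6.
Intersecting the two: 88.6 ≤ x < 152.9.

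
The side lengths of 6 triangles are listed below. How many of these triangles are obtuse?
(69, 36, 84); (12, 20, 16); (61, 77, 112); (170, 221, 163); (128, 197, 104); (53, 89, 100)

(69,36,84): 36²+69² = 6057 < 7056 = 84² → obtuse
(12,20,16): 12²+16² = 400 = 20² → right
(61,77,112): 61²+77² = 9650 < 12544 = 112² → obtuse
(170,221,163): 163²+170² = 55469 > 48841 = 221² → acute
(128,197,104): 104²+128² = 27200 < 38809 = 197² → obtuse
(53,89,100): 53²+89² = 10730 > 10000 = 100² → acute
3 of the 6 are obtuse.

3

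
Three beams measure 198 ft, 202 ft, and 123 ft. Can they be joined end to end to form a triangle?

The longest side is 202, and the other two sum to 321.
Since 321 > 202, the triangle inequality holds.

Yes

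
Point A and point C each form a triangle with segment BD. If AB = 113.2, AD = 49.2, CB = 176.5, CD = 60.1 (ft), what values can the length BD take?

116.4 < BD < 162.4

From triangle ABD: |113.2 − 49.2| < BD < 113.2 + 49.2, i.e. 64.0 < BD < 162.4.
From triangle CBD: 116.4 < BD < 236.6.
Both must hold, so BD lies in the intersection.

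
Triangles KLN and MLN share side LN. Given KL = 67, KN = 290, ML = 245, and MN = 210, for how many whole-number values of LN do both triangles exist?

133

From triangle KLN: 223 < LN < 357.
From triangle MLN: 35 < LN < 455.
Intersection: 223 < LN < 357, so integers 224 through 356: 133 values.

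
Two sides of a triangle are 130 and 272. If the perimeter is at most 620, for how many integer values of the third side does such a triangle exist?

76

Triangle inequality: 142 < x < 402. Perimeter ≤ 620 gives x ≤ 620 − 130 − 272 = 218.
So 142 < x ≤ 218; integers 143 through 218: 76 values.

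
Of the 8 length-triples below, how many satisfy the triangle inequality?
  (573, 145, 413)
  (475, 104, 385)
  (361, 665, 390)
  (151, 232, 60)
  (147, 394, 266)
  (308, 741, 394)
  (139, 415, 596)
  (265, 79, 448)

3

(145,413,573): 145+413 ≤ 573 → not valid
(104,385,475): 104+385 > 475 → valid
(361,390,665): 361+390 > 665 → valid
(60,151,232): 60+151 ≤ 232 → not valid
(147,266,394): 147+266 > 394 → valid
(308,394,741): 308+394 ≤ 741 → not valid
(139,415,596): 139+415 ≤ 596 → not valid
(79,265,448): 79+265 ≤ 448 → not valid
3 of the 8 triples form a triangle.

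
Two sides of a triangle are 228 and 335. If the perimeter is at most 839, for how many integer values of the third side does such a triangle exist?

169

Triangle inequality: 107 < x < 563. Perimeter ≤ 839 gives x ≤ 839 − 228 − 335 = 276.
So 107 < x ≤ 276; integers 108 through 276: 169 values.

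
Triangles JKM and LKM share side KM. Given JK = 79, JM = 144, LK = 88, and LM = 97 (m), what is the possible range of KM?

65 < KM < 185

From triangle JKM: |79 − 144| < KM < 79 + 144, i.e. 65 < KM < 223.
From triangle LKM: 9 < KM < 185.
Both must hold, so KM lies in the intersection.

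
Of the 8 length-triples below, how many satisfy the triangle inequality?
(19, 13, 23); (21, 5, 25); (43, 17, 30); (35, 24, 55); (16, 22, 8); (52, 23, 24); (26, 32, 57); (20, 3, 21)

7

(13,19,23): 13+19 > 23 → valid
(5,21,25): 5+21 > 25 → valid
(17,30,43): 17+30 > 43 → valid
(24,35,55): 24+35 > 55 → valid
(8,16,22): 8+16 > 22 → valid
(23,24,52): 23+24 ≤ 52 → not valid
(26,32,57): 26+32 > 57 → valid
(3,20,21): 3+20 > 21 → valid
7 of the 8 triples form a triangle.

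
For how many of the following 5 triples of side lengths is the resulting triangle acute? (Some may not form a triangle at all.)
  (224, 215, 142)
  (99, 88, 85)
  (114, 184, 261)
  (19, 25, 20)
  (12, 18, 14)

4

(224,215,142): 142²+215² = 66389 > 50176 = 224² → acute
(99,88,85): 85²+88² = 14969 > 9801 = 99² → acute
(114,184,261): 114²+184² = 46852 < 68121 = 261² → obtuse
(19,25,20): 19²+20² = 761 > 625 = 25² → acute
(12,18,14): 12²+14² = 340 > 324 = 18² → acute
4 of the 5 are acute.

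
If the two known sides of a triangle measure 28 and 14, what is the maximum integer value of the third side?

The third side must be strictly less than 28 + 14 = 42.
The largest integer below 42 is 41.

41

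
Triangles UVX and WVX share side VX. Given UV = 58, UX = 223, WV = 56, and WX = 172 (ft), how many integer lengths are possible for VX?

62

From triangle UVX: 165 < VX < 281.
From triangle WVX: 116 < VX < 228.
Intersection: 165 < VX < 228, so integers 166 through 227: 62 values.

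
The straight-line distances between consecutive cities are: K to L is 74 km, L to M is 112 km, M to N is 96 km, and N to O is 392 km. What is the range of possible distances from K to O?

The maximum is all hops collinear in one direction: 74 + 112 + 96 + 392 = 674.
The longest hop is 392; the others sum to 282. Folding the others back against it leaves at least 392 − 282 = 110.

110 ≤ KO ≤ 674 km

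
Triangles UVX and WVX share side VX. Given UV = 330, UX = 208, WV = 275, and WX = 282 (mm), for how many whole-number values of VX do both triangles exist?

From triangle UVX: 122 < VX < 538.
From triangle WVX: 7 < VX < 557.
Intersection: 122 < VX < 538, so integers 123 through 537: 415 values.

415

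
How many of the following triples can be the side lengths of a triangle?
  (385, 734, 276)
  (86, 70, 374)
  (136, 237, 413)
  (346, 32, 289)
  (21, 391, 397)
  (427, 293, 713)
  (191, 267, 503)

2

(276,385,734): 276+385 ≤ 734 → not valid
(70,86,374): 70+86 ≤ 374 → not valid
(136,237,413): 136+237 ≤ 413 → not valid
(32,289,346): 32+289 ≤ 346 → not valid
(21,391,397): 21+391 > 397 → valid
(293,427,713): 293+427 > 713 → valid
(191,267,503): 191+267 ≤ 503 → not valid
2 of the 7 triples form a triangle.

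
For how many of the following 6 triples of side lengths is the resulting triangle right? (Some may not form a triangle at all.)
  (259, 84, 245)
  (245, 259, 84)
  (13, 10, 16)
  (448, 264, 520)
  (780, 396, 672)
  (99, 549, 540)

(259,84,245): 84²+245² = 67081 = 259² → right
(245,259,84): 84²+245² = 67081 = 259² → right
(13,10,16): 10²+13² = 269 > 256 = 16² → acute
(448,264,520): 264²+448² = 270400 = 520² → right
(780,396,672): 396²+672² = 608400 = 780² → right
(99,549,540): 99²+540² = 301401 = 549² → right
5 of the 6 are right.

5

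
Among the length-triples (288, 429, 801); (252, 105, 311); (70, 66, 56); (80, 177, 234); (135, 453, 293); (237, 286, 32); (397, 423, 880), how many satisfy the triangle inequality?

(288,429,801): 288+429 ≤ 801 → not valid
(105,252,311): 105+252 > 311 → valid
(56,66,70): 56+66 > 70 → valid
(80,177,234): 80+177 > 234 → valid
(135,293,453): 135+293 ≤ 453 → not valid
(32,237,286): 32+237 ≤ 286 → not valid
(397,423,880): 397+423 ≤ 880 → not valid
3 of the 7 triples form a triangle.

3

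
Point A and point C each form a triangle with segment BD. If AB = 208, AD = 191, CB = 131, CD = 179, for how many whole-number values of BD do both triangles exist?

261

From triangle ABD: 17 < BD < 399.
From triangle CBD: 48 < BD < 310.
Intersection: 48 < BD < 310, so integers 49 through 309: 261 values.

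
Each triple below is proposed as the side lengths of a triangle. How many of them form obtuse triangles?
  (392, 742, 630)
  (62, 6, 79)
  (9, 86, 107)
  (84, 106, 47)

(392,742,630): 392²+630² = 550564 = 742² → right
(62,6,79): 6+62 ≤ 79, not a triangle
(9,86,107): 9+86 ≤ 107, not a triangle
(84,106,47): 47²+84² = 9265 < 11236 = 106² → obtuse
1 of the 4 is obtuse.

1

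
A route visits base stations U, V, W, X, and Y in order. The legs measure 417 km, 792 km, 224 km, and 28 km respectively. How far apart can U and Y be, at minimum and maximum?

123 ≤ UY ≤ 1461 km

The maximum is all hops collinear in one direction: 417 + 792 + 224 + 28 = 1461.
The longest hop is 792; the others sum to 669. Folding the others back against it leaves at least 792 − 669 = 123.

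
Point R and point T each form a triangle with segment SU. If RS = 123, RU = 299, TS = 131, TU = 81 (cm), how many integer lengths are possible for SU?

35

From triangle RSU: 176 < SU < 422.
From triangle TSU: 50 < SU < 212.
Intersection: 176 < SU < 212, so integers 177 through 211: 35 values.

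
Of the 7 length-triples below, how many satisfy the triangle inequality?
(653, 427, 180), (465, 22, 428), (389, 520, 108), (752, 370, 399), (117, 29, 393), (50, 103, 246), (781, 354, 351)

(180,427,653): 180+427 ≤ 653 → not valid
(22,428,465): 22+428 ≤ 465 → not valid
(108,389,520): 108+389 ≤ 520 → not valid
(370,399,752): 370+399 > 752 → valid
(29,117,393): 29+117 ≤ 393 → not valid
(50,103,246): 50+103 ≤ 246 → not valid
(351,354,781): 351+354 ≤ 781 → not valid
1 of the 7 triples forms a triangle.

1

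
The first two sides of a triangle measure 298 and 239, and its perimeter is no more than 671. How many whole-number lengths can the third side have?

75

Triangle inequality: 59 < x < 537. Perimeter ≤ 671 gives x ≤ 671 − 298 − 239 = 134.
So 59 < x ≤ 134; integers 60 through 134: 75 values.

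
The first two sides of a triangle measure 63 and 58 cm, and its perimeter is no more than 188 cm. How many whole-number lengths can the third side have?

Triangle inequality: 5 < x < 121. Perimeter ≤ 188 gives x ≤ 188 − 63 − 58 = 67.
So 5 < x ≤ 67; integers 6 through 67: 62 values.

62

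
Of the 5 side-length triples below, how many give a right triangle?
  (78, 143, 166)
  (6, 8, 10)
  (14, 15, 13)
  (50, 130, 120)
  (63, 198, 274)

(78,143,166): 78²+143² = 26533 < 27556 = 166² → obtuse
(6,8,10): 6²+8² = 100 = 10² → right
(14,15,13): 13²+14² = 365 > 225 = 15² → acute
(50,130,120): 50²+120² = 16900 = 130² → right
(63,198,274): 63+198 ≤ 274, not a triangle
2 of the 5 are right.

2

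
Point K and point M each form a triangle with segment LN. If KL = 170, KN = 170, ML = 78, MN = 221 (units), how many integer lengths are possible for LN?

155

From triangle KLN: 0 < LN < 340.
From triangle MLN: 143 < LN < 299.
Intersection: 143 < LN < 299, so integers 144 through 298: 155 values.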